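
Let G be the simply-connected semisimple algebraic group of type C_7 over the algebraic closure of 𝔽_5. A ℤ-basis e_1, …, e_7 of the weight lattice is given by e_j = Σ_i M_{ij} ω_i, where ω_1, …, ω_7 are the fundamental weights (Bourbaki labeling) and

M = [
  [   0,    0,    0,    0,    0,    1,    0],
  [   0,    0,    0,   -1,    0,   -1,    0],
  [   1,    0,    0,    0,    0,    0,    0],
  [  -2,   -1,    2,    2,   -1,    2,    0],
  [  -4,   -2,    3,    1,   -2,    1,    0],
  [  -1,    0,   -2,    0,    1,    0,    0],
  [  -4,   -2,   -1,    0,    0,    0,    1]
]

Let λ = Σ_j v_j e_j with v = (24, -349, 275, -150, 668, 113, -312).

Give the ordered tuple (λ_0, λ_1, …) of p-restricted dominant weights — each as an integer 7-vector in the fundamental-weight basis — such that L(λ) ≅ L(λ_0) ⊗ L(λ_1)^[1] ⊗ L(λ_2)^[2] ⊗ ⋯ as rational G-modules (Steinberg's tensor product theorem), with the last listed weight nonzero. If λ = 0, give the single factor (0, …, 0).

Change of basis e → ω: c = M·v where v = (24, -349, 275, -150, 668, 113, -312):
  c_1 = (0)·(24) + (0)·(-349) + (0)·(275) + (0)·(-150) + (0)·(668) + (1)·(113) + (0)·(-312) = 113
  c_2 = (0)·(24) + (0)·(-349) + (0)·(275) + (-1)·(-150) + (0)·(668) + (-1)·(113) + (0)·(-312) = 37
  c_3 = (1)·(24) + (0)·(-349) + (0)·(275) + (0)·(-150) + (0)·(668) + (0)·(113) + (0)·(-312) = 24
  c_4 = (-2)·(24) + (-1)·(-349) + (2)·(275) + (2)·(-150) + (-1)·(668) + (2)·(113) + (0)·(-312) = 109
  c_5 = (-4)·(24) + (-2)·(-349) + (3)·(275) + (1)·(-150) + (-2)·(668) + (1)·(113) + (0)·(-312) = 54
  c_6 = (-1)·(24) + (0)·(-349) + (-2)·(275) + (0)·(-150) + (1)·(668) + (0)·(113) + (0)·(-312) = 94
  c_7 = (-4)·(24) + (-2)·(-349) + (-1)·(275) + (0)·(-150) + (0)·(668) + (0)·(113) + (1)·(-312) = 15
Base-5 expansion of each c_i:
  c_1 = 113 = 3·5^0 + 2·5^1 + 4·5^2
  c_2 = 37 = 2·5^0 + 2·5^1 + 1·5^2
  c_3 = 24 = 4·5^0 + 4·5^1
  c_4 = 109 = 4·5^0 + 1·5^1 + 4·5^2
  c_5 = 54 = 4·5^0 + 0·5^1 + 2·5^2
  c_6 = 94 = 4·5^0 + 3·5^1 + 3·5^2
  c_7 = 15 = 0·5^0 + 3·5^1
λ_0 = (3, 2, 4, 4, 4, 4, 0)
λ_1 = (2, 2, 4, 1, 0, 3, 3)
λ_2 = (4, 1, 0, 4, 2, 3, 0)

((3, 2, 4, 4, 4, 4, 0), (2, 2, 4, 1, 0, 3, 3), (4, 1, 0, 4, 2, 3, 0))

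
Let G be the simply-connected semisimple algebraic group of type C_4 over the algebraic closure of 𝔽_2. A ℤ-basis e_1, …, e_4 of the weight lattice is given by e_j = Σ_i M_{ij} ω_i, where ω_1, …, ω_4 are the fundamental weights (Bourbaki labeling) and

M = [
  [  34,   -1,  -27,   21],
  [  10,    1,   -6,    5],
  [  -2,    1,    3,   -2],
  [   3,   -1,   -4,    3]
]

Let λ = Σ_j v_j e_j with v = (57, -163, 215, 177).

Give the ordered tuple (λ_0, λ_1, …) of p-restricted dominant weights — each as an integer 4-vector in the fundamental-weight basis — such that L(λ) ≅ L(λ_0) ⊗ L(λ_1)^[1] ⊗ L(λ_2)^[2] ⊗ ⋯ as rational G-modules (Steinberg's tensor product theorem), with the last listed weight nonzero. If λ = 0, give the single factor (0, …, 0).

((1, 0, 0, 1), (0, 1, 1, 0), (1, 0, 1, 1), (1, 0, 1, 0))

In the fundamental-weight basis, λ has coordinates c = M·v (v = (57, -163, 215, 177)):
  c_1 = 34·57 + (-1)·(-163) + (-27)·(215) + 21·177 = 13
  c_2 = 10·57 + (1)·(-163) + (-6)·(215) + 5·177 = 2
  c_3 = (-2)·(57) + (1)·(-163) + 3·215 + (-2)·(177) = 14
  c_4 = 3·57 + (-1)·(-163) + (-4)·(215) + 3·177 = 5
Base-2 expansion of each c_i:
  c_1 = 13 = 1·2^0 + 0·2^1 + 1·2^2 + 1·2^3
  c_2 = 2 = 0·2^0 + 1·2^1
  c_3 = 14 = 0·2^0 + 1·2^1 + 1·2^2 + 1·2^3
  c_4 = 5 = 1·2^0 + 0·2^1 + 1·2^2
λ_0 = (1, 0, 0, 1)
λ_1 = (0, 1, 1, 0)
λ_2 = (1, 0, 1, 1)
λ_3 = (1, 0, 1, 0)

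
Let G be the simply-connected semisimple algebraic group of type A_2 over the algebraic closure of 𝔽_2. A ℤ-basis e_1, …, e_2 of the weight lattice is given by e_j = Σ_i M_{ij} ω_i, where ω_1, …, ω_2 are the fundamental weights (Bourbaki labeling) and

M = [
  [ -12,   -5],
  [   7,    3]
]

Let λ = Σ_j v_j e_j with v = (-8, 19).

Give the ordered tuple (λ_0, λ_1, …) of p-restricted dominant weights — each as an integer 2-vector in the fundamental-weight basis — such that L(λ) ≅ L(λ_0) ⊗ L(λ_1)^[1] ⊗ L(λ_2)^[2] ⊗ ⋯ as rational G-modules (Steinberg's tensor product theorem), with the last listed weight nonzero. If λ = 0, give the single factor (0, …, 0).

((1, 1),)

In the fundamental-weight basis, λ has coordinates c = M·v (v = (-8, 19)):
  c_1 = -12*-8 + -5*19 = 1
  c_2 = 7*-8 + 3*19 = 1
p = 2; digits c_i = Σ_j d_{ij}·2^j, 0 ≤ d_{ij} < 2:
  c_1 = 1 = 1·2^0
  c_2 = 1 = 1·2^0
p-restricted factor λ_0 = (1, 1)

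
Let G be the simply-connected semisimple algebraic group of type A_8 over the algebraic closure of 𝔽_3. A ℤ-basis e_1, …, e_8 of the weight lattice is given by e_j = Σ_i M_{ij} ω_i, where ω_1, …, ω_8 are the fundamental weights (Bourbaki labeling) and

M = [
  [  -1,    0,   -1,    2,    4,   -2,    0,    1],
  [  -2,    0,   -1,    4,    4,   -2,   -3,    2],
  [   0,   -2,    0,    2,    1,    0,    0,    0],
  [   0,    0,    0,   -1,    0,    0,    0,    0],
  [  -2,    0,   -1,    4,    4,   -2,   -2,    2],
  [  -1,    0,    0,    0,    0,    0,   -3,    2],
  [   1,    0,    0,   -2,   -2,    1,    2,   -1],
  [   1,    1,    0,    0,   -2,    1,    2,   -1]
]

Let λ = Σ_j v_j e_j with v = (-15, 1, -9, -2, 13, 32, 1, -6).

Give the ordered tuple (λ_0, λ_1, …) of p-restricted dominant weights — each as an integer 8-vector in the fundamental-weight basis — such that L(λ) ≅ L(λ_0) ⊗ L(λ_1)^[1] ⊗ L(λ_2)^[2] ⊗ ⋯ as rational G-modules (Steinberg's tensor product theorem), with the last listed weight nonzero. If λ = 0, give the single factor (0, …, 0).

((2, 1, 1, 2, 2, 0, 0, 0), (0, 1, 2, 0, 1, 0, 1, 0))

ω-coordinates c = M·v, v = (-15, 1, -9, -2, 13, 32, 1, -6):
  c_1 = -1*-15 + 0*1 + -1*-9 + 2*-2 + 4*13 + -2*32 + 0*1 + 1*-6 = 2
  c_2 = -2*-15 + 0*1 + -1*-9 + 4*-2 + 4*13 + -2*32 + -3*1 + 2*-6 = 4
  c_3 = 0*-15 + -2*1 + 0*-9 + 2*-2 + 1*13 + 0*32 + 0*1 + 0*-6 = 7
  c_4 = 0*-15 + 0*1 + 0*-9 + -1*-2 + 0*13 + 0*32 + 0*1 + 0*-6 = 2
  c_5 = -2*-15 + 0*1 + -1*-9 + 4*-2 + 4*13 + -2*32 + -2*1 + 2*-6 = 5
  c_6 = -1*-15 + 0*1 + 0*-9 + 0*-2 + 0*13 + 0*32 + -3*1 + 2*-6 = 0
  c_7 = 1*-15 + 0*1 + 0*-9 + -2*-2 + -2*13 + 1*32 + 2*1 + -1*-6 = 3
  c_8 = 1*-15 + 1*1 + 0*-9 + 0*-2 + -2*13 + 1*32 + 2*1 + -1*-6 = 0
Writing each c_i in base p = 3:
  c_1 = 2 = 2·3^0
  c_2 = 4 = 1·3^0 + 1·3^1
  c_3 = 7 = 1·3^0 + 2·3^1
  c_4 = 2 = 2·3^0
  c_5 = 5 = 2·3^0 + 1·3^1
  c_6 = 0
  c_7 = 3 = 0·3^0 + 1·3^1
  c_8 = 0
Factor λ_0 = (2, 1, 1, 2, 2, 0, 0, 0)
Factor λ_1 = (0, 1, 2, 0, 1, 0, 1, 0)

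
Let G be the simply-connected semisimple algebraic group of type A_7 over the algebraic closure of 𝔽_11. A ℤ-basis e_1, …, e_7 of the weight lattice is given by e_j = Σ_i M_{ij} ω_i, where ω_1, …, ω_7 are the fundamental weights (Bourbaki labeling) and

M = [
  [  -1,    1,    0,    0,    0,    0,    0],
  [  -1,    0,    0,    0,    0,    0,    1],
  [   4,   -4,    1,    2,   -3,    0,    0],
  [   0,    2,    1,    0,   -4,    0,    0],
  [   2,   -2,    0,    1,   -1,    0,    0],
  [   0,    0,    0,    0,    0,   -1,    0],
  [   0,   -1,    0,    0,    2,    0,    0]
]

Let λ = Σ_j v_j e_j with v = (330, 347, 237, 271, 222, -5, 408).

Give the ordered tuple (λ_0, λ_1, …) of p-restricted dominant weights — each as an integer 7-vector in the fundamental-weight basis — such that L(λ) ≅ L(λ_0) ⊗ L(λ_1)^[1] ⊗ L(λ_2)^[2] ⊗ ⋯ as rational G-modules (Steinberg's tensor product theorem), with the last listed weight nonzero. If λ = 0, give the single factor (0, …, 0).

Change of basis e → ω: c = M·v where v = (330, 347, 237, 271, 222, -5, 408):
  c_1 = (-1)·(330) + (1)·(347) + (0)·(237) + (0)·(271) + (0)·(222) + (0)·(-5) + (0)·(408) = 17
  c_2 = (-1)·(330) + (0)·(347) + (0)·(237) + (0)·(271) + (0)·(222) + (0)·(-5) + (1)·(408) = 78
  c_3 = (4)·(330) + (-4)·(347) + (1)·(237) + (2)·(271) + (-3)·(222) + (0)·(-5) + (0)·(408) = 45
  c_4 = (0)·(330) + (2)·(347) + (1)·(237) + (0)·(271) + (-4)·(222) + (0)·(-5) + (0)·(408) = 43
  c_5 = (2)·(330) + (-2)·(347) + (0)·(237) + (1)·(271) + (-1)·(222) + (0)·(-5) + (0)·(408) = 15
  c_6 = (0)·(330) + (0)·(347) + (0)·(237) + (0)·(271) + (0)·(222) + (-1)·(-5) + (0)·(408) = 5
  c_7 = (0)·(330) + (-1)·(347) + (0)·(237) + (0)·(271) + (2)·(222) + (0)·(-5) + (0)·(408) = 97
Writing each c_i in base p = 11:
  c_1 = 17 = 6·11^0 + 1·11^1
  c_2 = 78 = 1·11^0 + 7·11^1
  c_3 = 45 = 1·11^0 + 4·11^1
  c_4 = 43 = 10·11^0 + 3·11^1
  c_5 = 15 = 4·11^0 + 1·11^1
  c_6 = 5 = 5·11^0
  c_7 = 97 = 9·11^0 + 8·11^1
Factor λ_0 = (6, 1, 1, 10, 4, 5, 9)
Factor λ_1 = (1, 7, 4, 3, 1, 0, 8)

((6, 1, 1, 10, 4, 5, 9), (1, 7, 4, 3, 1, 0, 8))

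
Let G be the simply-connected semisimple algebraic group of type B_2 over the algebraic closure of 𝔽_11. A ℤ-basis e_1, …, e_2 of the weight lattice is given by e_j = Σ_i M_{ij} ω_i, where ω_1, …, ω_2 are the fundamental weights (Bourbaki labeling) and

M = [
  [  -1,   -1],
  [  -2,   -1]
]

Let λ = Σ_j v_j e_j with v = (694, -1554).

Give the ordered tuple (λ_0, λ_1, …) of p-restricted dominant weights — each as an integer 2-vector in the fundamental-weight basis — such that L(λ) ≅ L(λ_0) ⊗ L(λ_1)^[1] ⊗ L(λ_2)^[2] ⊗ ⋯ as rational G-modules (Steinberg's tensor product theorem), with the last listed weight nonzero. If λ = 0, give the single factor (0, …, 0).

In the fundamental-weight basis, λ has coordinates c = M·v (v = (694, -1554)):
  c_1 = -1*694 + -1*-1554 = 860
  c_2 = -2*694 + -1*-1554 = 166
Base-11 expansion of each c_i:
  c_1 = 860 = 2·11^0 + 1·11^1 + 7·11^2
  c_2 = 166 = 1·11^0 + 4·11^1 + 1·11^2
p-restricted factor λ_0 = (2, 1)
p-restricted factor λ_1 = (1, 4)
p-restricted factor λ_2 = (7, 1)

((2, 1), (1, 4), (7, 1))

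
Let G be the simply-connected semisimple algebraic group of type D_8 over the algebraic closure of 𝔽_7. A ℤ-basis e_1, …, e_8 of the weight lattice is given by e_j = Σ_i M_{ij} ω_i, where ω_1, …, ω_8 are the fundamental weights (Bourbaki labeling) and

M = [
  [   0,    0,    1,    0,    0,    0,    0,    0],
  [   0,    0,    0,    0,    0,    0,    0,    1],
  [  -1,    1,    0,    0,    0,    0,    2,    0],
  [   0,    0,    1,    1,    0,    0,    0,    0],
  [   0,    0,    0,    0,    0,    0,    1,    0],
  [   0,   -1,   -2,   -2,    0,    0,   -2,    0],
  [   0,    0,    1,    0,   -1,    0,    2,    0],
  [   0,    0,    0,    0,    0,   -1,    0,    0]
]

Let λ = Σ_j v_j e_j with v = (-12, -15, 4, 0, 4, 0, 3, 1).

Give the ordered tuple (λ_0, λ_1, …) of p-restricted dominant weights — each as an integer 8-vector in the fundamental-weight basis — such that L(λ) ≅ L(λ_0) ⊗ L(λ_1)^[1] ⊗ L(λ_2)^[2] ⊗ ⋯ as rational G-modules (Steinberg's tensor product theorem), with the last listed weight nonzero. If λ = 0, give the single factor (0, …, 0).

ω-coordinates c = M·v, v = (-12, -15, 4, 0, 4, 0, 3, 1):
  c_1 = (0)·(-12) + (0)·(-15) + 1·4 + 0·0 + 0·4 + 0·0 + 0·3 + 0·1 = 4
  c_2 = (0)·(-12) + (0)·(-15) + 0·4 + 0·0 + 0·4 + 0·0 + 0·3 + 1·1 = 1
  c_3 = (-1)·(-12) + (1)·(-15) + 0·4 + 0·0 + 0·4 + 0·0 + 2·3 + 0·1 = 3
  c_4 = (0)·(-12) + (0)·(-15) + 1·4 + 1·0 + 0·4 + 0·0 + 0·3 + 0·1 = 4
  c_5 = (0)·(-12) + (0)·(-15) + 0·4 + 0·0 + 0·4 + 0·0 + 1·3 + 0·1 = 3
  c_6 = (0)·(-12) + (-1)·(-15) + (-2)·(4) + (-2)·(0) + 0·4 + 0·0 + (-2)·(3) + 0·1 = 1
  c_7 = (0)·(-12) + (0)·(-15) + 1·4 + 0·0 + (-1)·(4) + 0·0 + 2·3 + 0·1 = 6
  c_8 = (0)·(-12) + (0)·(-15) + 0·4 + 0·0 + 0·4 + (-1)·(0) + 0·3 + 0·1 = 0
Base-7 expansion of each c_i:
  c_1 = 4 = 4·7^0
  c_2 = 1 = 1·7^0
  c_3 = 3 = 3·7^0
  c_4 = 4 = 4·7^0
  c_5 = 3 = 3·7^0
  c_6 = 1 = 1·7^0
  c_7 = 6 = 6·7^0
  c_8 = 0
Factor λ_0 = (4, 1, 3, 4, 3, 1, 6, 0)

((4, 1, 3, 4, 3, 1, 6, 0),)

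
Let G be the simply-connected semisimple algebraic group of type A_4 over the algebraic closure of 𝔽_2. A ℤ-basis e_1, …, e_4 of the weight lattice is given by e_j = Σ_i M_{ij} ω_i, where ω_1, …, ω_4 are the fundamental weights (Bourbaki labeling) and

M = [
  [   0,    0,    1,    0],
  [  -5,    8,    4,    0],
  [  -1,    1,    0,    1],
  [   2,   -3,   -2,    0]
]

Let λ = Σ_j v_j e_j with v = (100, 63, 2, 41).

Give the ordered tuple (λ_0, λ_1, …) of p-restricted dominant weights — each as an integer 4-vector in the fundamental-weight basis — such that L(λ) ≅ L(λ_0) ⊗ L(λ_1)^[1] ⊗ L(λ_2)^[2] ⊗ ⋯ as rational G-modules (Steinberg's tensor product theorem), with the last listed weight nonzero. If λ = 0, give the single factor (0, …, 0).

Change of basis e → ω: c = M·v where v = (100, 63, 2, 41):
  c_1 = 0·100 + 0·63 + 1·2 + 0·41 = 2
  c_2 = (-5)·(100) + 8·63 + 4·2 + 0·41 = 12
  c_3 = (-1)·(100) + 1·63 + 0·2 + 1·41 = 4
  c_4 = 2·100 + (-3)·(63) + (-2)·(2) + 0·41 = 7
Writing each c_i in base p = 2:
  c_1 = 2 = 0·2^0 + 1·2^1
  c_2 = 12 = 0·2^0 + 0·2^1 + 1·2^2 + 1·2^3
  c_3 = 4 = 0·2^0 + 0·2^1 + 1·2^2
  c_4 = 7 = 1·2^0 + 1·2^1 + 1·2^2
Factor λ_0 = (0, 0, 0, 1)
Factor λ_1 = (1, 0, 0, 1)
Factor λ_2 = (0, 1, 1, 1)
Factor λ_3 = (0, 1, 0, 0)

((0, 0, 0, 1), (1, 0, 0, 1), (0, 1, 1, 1), (0, 1, 0, 0))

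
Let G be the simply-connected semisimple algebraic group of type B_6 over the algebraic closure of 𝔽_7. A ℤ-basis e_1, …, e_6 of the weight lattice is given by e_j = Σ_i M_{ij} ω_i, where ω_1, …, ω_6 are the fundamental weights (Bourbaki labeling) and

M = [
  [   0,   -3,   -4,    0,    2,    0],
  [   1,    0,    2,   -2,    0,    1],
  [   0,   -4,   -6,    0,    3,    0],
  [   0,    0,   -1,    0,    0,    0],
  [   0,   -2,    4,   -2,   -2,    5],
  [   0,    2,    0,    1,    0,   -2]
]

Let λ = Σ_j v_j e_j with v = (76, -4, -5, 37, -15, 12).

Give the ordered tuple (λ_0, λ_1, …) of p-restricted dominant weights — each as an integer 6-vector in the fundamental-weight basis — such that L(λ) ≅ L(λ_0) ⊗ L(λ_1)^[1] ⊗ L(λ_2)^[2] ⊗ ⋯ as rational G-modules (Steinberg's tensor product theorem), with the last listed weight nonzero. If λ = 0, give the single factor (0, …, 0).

Converting to the ω-basis (c_i = row i of M dotted with v = (76, -4, -5, 37, -15, 12)):
  c_1 = (0)·(76) + (-3)·(-4) + (-4)·(-5) + (0)·(37) + (2)·(-15) + (0)·(12) = 2
  c_2 = (1)·(76) + (0)·(-4) + (2)·(-5) + (-2)·(37) + (0)·(-15) + (1)·(12) = 4
  c_3 = (0)·(76) + (-4)·(-4) + (-6)·(-5) + (0)·(37) + (3)·(-15) + (0)·(12) = 1
  c_4 = (0)·(76) + (0)·(-4) + (-1)·(-5) + (0)·(37) + (0)·(-15) + (0)·(12) = 5
  c_5 = (0)·(76) + (-2)·(-4) + (4)·(-5) + (-2)·(37) + (-2)·(-15) + (5)·(12) = 4
  c_6 = (0)·(76) + (2)·(-4) + (0)·(-5) + (1)·(37) + (0)·(-15) + (-2)·(12) = 5
Expand coordinatewise in base 7:
  c_1 = 2 = 2·7^0
  c_2 = 4 = 4·7^0
  c_3 = 1 = 1·7^0
  c_4 = 5 = 5·7^0
  c_5 = 4 = 4·7^0
  c_6 = 5 = 5·7^0
Factor λ_0 = (2, 4, 1, 5, 4, 5)

((2, 4, 1, 5, 4, 5),)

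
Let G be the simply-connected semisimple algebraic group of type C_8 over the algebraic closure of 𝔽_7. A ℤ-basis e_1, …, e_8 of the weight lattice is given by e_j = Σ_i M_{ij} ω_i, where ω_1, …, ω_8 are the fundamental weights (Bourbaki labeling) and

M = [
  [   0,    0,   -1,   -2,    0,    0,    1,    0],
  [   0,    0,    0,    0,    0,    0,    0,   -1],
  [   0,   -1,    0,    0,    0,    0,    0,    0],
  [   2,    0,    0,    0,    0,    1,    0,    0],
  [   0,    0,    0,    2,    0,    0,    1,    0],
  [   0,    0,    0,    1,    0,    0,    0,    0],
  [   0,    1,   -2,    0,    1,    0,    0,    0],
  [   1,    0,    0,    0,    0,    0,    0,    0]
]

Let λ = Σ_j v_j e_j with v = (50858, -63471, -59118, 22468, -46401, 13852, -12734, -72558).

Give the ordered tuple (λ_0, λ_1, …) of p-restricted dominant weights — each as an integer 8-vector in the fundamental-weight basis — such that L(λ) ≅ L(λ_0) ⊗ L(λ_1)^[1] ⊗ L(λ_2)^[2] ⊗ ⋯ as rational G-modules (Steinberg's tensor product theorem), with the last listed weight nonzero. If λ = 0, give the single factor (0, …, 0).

Converting to the ω-basis (c_i = row i of M dotted with v = (50858, -63471, -59118, 22468, -46401, 13852, -12734, -72558)):
  c_1 = (0)·(50858) + (0)·(-63471) + (-1)·(-59118) + (-2)·(22468) + (0)·(-46401) + (0)·(13852) + (1)·(-12734) + (0)·(-72558) = 1448
  c_2 = (0)·(50858) + (0)·(-63471) + (0)·(-59118) + (0)·(22468) + (0)·(-46401) + (0)·(13852) + (0)·(-12734) + (-1)·(-72558) = 72558
  c_3 = (0)·(50858) + (-1)·(-63471) + (0)·(-59118) + (0)·(22468) + (0)·(-46401) + (0)·(13852) + (0)·(-12734) + (0)·(-72558) = 63471
  c_4 = (2)·(50858) + (0)·(-63471) + (0)·(-59118) + (0)·(22468) + (0)·(-46401) + (1)·(13852) + (0)·(-12734) + (0)·(-72558) = 115568
  c_5 = (0)·(50858) + (0)·(-63471) + (0)·(-59118) + (2)·(22468) + (0)·(-46401) + (0)·(13852) + (1)·(-12734) + (0)·(-72558) = 32202
  c_6 = (0)·(50858) + (0)·(-63471) + (0)·(-59118) + (1)·(22468) + (0)·(-46401) + (0)·(13852) + (0)·(-12734) + (0)·(-72558) = 22468
  c_7 = (0)·(50858) + (1)·(-63471) + (-2)·(-59118) + (0)·(22468) + (1)·(-46401) + (0)·(13852) + (0)·(-12734) + (0)·(-72558) = 8364
  c_8 = (1)·(50858) + (0)·(-63471) + (0)·(-59118) + (0)·(22468) + (0)·(-46401) + (0)·(13852) + (0)·(-12734) + (0)·(-72558) = 50858
Writing each c_i in base p = 7:
  c_1 = 1448 = 6·7^0 + 3·7^1 + 1·7^2 + 4·7^3
  c_2 = 72558 = 3·7^0 + 5·7^1 + 3·7^2 + 1·7^3 + 2·7^4 + 4·7^5
  c_3 = 63471 = 2·7^0 + 2·7^1 + 0·7^2 + 3·7^3 + 5·7^4 + 3·7^5
  c_4 = 115568 = 5·7^0 + 3·7^1 + 6·7^2 + 0·7^3 + 6·7^4 + 6·7^5
  c_5 = 32202 = 2·7^0 + 1·7^1 + 6·7^2 + 2·7^3 + 6·7^4 + 1·7^5
  c_6 = 22468 = 5·7^0 + 3·7^1 + 3·7^2 + 2·7^3 + 2·7^4 + 1·7^5
  c_7 = 8364 = 6·7^0 + 4·7^1 + 2·7^2 + 3·7^3 + 3·7^4
  c_8 = 50858 = 3·7^0 + 6·7^1 + 1·7^2 + 1·7^3 + 0·7^4 + 3·7^5
λ_0 = (6, 3, 2, 5, 2, 5, 6, 3)
λ_1 = (3, 5, 2, 3, 1, 3, 4, 6)
λ_2 = (1, 3, 0, 6, 6, 3, 2, 1)
λ_3 = (4, 1, 3, 0, 2, 2, 3, 1)
λ_4 = (0, 2, 5, 6, 6, 2, 3, 0)
λ_5 = (0, 4, 3, 6, 1, 1, 0, 3)

((6, 3, 2, 5, 2, 5, 6, 3), (3, 5, 2, 3, 1, 3, 4, 6), (1, 3, 0, 6, 6, 3, 2, 1), (4, 1, 3, 0, 2, 2, 3, 1), (0, 2, 5, 6, 6, 2, 3, 0), (0, 4, 3, 6, 1, 1, 0, 3))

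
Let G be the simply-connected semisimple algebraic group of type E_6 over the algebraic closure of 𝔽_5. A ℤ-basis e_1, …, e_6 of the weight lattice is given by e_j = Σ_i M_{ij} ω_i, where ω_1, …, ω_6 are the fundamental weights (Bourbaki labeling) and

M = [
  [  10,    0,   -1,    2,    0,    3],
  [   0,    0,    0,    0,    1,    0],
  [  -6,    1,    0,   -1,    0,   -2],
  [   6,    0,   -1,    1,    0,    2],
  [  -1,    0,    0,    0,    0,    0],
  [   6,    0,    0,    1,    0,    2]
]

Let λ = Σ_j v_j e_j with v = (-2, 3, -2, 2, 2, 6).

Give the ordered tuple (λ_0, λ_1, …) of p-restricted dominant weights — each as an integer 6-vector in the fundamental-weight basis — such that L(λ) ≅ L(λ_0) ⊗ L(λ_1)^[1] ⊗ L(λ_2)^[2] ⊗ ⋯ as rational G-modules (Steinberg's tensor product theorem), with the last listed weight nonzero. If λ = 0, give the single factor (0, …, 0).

In the fundamental-weight basis, λ has coordinates c = M·v (v = (-2, 3, -2, 2, 2, 6)):
  c_1 = (10)·(-2) + (0)·(3) + (-1)·(-2) + (2)·(2) + (0)·(2) + (3)·(6) = 4
  c_2 = (0)·(-2) + (0)·(3) + (0)·(-2) + (0)·(2) + (1)·(2) + (0)·(6) = 2
  c_3 = (-6)·(-2) + (1)·(3) + (0)·(-2) + (-1)·(2) + (0)·(2) + (-2)·(6) = 1
  c_4 = (6)·(-2) + (0)·(3) + (-1)·(-2) + (1)·(2) + (0)·(2) + (2)·(6) = 4
  c_5 = (-1)·(-2) + (0)·(3) + (0)·(-2) + (0)·(2) + (0)·(2) + (0)·(6) = 2
  c_6 = (6)·(-2) + (0)·(3) + (0)·(-2) + (1)·(2) + (0)·(2) + (2)·(6) = 2
Expand coordinatewise in base 5:
  c_1 = 4 = 4·5^0
  c_2 = 2 = 2·5^0
  c_3 = 1 = 1·5^0
  c_4 = 4 = 4·5^0
  c_5 = 2 = 2·5^0
  c_6 = 2 = 2·5^0
Factor λ_0 = (4, 2, 1, 4, 2, 2)

((4, 2, 1, 4, 2, 2),)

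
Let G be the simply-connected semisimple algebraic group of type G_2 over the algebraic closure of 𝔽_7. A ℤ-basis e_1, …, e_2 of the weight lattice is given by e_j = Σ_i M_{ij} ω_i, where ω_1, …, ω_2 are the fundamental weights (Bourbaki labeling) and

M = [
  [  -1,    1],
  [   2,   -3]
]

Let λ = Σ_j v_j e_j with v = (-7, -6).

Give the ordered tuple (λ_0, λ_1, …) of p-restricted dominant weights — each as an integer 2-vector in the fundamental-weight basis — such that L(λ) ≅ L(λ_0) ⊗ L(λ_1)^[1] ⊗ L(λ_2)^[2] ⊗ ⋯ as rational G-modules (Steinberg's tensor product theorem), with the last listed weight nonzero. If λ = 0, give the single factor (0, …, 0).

((1, 4),)

ω-coordinates c = M·v, v = (-7, -6):
  c_1 = (-1)·(-7) + (1)·(-6) = 1
  c_2 = (2)·(-7) + (-3)·(-6) = 4
Writing each c_i in base p = 7:
  c_1 = 1 = 1·7^0
  c_2 = 4 = 4·7^0
p-restricted factor λ_0 = (1, 4)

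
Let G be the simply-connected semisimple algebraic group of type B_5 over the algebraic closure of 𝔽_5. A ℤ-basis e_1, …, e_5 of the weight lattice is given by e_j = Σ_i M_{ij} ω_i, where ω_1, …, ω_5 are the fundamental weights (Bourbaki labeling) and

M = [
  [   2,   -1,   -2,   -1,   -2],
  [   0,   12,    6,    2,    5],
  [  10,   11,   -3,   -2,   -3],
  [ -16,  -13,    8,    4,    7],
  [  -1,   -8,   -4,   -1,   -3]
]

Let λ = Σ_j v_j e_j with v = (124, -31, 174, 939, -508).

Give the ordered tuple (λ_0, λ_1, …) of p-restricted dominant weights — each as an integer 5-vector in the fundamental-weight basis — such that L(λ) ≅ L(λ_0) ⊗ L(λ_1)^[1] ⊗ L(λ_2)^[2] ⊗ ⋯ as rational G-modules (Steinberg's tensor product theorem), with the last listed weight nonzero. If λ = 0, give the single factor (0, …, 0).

In the fundamental-weight basis, λ has coordinates c = M·v (v = (124, -31, 174, 939, -508)):
  c_1 = 2·124 + (-1)·(-31) + (-2)·(174) + (-1)·(939) + (-2)·(-508) = 8
  c_2 = 0·124 + (12)·(-31) + 6·174 + 2·939 + (5)·(-508) = 10
  c_3 = 10·124 + (11)·(-31) + (-3)·(174) + (-2)·(939) + (-3)·(-508) = 23
  c_4 = (-16)·(124) + (-13)·(-31) + 8·174 + 4·939 + (7)·(-508) = 11
  c_5 = (-1)·(124) + (-8)·(-31) + (-4)·(174) + (-1)·(939) + (-3)·(-508) = 13
Writing each c_i in base p = 5:
  c_1 = 8 = 3·5^0 + 1·5^1
  c_2 = 10 = 0·5^0 + 2·5^1
  c_3 = 23 = 3·5^0 + 4·5^1
  c_4 = 11 = 1·5^0 + 2·5^1
  c_5 = 13 = 3·5^0 + 2·5^1
p-restricted factor λ_0 = (3, 0, 3, 1, 3)
p-restricted factor λ_1 = (1, 2, 4, 2, 2)

((3, 0, 3, 1, 3), (1, 2, 4, 2, 2))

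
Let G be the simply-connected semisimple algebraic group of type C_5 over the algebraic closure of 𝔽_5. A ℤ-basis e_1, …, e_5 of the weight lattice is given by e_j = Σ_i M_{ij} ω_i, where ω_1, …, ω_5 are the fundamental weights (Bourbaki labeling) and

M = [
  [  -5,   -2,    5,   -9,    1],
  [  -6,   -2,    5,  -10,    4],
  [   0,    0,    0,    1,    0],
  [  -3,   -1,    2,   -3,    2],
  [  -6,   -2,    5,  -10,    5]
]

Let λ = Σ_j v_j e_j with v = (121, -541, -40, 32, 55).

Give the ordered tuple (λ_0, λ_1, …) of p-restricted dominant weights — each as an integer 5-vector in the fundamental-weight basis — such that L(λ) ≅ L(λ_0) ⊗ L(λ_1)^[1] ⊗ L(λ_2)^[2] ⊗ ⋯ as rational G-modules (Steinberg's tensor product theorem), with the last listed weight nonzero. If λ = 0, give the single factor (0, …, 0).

((4, 1, 2, 2, 1), (3, 1, 1, 2, 2), (1, 2, 1, 4, 4))

ω-coordinates c = M·v, v = (121, -541, -40, 32, 55):
  c_1 = (-5)·(121) + (-2)·(-541) + (5)·(-40) + (-9)·(32) + (1)·(55) = 44
  c_2 = (-6)·(121) + (-2)·(-541) + (5)·(-40) + (-10)·(32) + (4)·(55) = 56
  c_3 = (0)·(121) + (0)·(-541) + (0)·(-40) + (1)·(32) + (0)·(55) = 32
  c_4 = (-3)·(121) + (-1)·(-541) + (2)·(-40) + (-3)·(32) + (2)·(55) = 112
  c_5 = (-6)·(121) + (-2)·(-541) + (5)·(-40) + (-10)·(32) + (5)·(55) = 111
Writing each c_i in base p = 5:
  c_1 = 44 = 4·5^0 + 3·5^1 + 1·5^2
  c_2 = 56 = 1·5^0 + 1·5^1 + 2·5^2
  c_3 = 32 = 2·5^0 + 1·5^1 + 1·5^2
  c_4 = 112 = 2·5^0 + 2·5^1 + 4·5^2
  c_5 = 111 = 1·5^0 + 2·5^1 + 4·5^2
λ_0 = (4, 1, 2, 2, 1)
λ_1 = (3, 1, 1, 2, 2)
λ_2 = (1, 2, 1, 4, 4)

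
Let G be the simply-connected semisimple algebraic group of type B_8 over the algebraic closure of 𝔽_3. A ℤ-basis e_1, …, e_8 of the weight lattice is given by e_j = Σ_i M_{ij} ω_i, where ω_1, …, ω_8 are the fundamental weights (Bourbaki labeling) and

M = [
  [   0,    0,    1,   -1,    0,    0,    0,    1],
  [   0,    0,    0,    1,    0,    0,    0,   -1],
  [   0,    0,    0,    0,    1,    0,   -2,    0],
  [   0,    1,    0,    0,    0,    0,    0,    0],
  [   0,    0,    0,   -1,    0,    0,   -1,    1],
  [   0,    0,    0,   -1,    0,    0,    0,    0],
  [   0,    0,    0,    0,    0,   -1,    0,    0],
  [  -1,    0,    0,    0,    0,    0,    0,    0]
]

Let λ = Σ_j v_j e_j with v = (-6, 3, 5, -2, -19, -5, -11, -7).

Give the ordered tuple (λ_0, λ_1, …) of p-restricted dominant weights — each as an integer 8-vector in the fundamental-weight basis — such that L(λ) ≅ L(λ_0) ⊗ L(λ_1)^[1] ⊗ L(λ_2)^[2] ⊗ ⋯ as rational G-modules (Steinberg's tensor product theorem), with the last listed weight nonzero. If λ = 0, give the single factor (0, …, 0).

((0, 2, 0, 0, 0, 2, 2, 0), (0, 1, 1, 1, 2, 0, 1, 2))

Compute c_i = Σ_j M_{ij} v_j with v = (-6, 3, 5, -2, -19, -5, -11, -7):
  c_1 = (0)·(-6) + (0)·(3) + (1)·(5) + (-1)·(-2) + (0)·(-19) + (0)·(-5) + (0)·(-11) + (1)·(-7) = 0
  c_2 = (0)·(-6) + (0)·(3) + (0)·(5) + (1)·(-2) + (0)·(-19) + (0)·(-5) + (0)·(-11) + (-1)·(-7) = 5
  c_3 = (0)·(-6) + (0)·(3) + (0)·(5) + (0)·(-2) + (1)·(-19) + (0)·(-5) + (-2)·(-11) + (0)·(-7) = 3
  c_4 = (0)·(-6) + (1)·(3) + (0)·(5) + (0)·(-2) + (0)·(-19) + (0)·(-5) + (0)·(-11) + (0)·(-7) = 3
  c_5 = (0)·(-6) + (0)·(3) + (0)·(5) + (-1)·(-2) + (0)·(-19) + (0)·(-5) + (-1)·(-11) + (1)·(-7) = 6
  c_6 = (0)·(-6) + (0)·(3) + (0)·(5) + (-1)·(-2) + (0)·(-19) + (0)·(-5) + (0)·(-11) + (0)·(-7) = 2
  c_7 = (0)·(-6) + (0)·(3) + (0)·(5) + (0)·(-2) + (0)·(-19) + (-1)·(-5) + (0)·(-11) + (0)·(-7) = 5
  c_8 = (-1)·(-6) + (0)·(3) + (0)·(5) + (0)·(-2) + (0)·(-19) + (0)·(-5) + (0)·(-11) + (0)·(-7) = 6
Base-3 expansion of each c_i:
  c_1 = 0
  c_2 = 5 = 2·3^0 + 1·3^1
  c_3 = 3 = 0·3^0 + 1·3^1
  c_4 = 3 = 0·3^0 + 1·3^1
  c_5 = 6 = 0·3^0 + 2·3^1
  c_6 = 2 = 2·3^0
  c_7 = 5 = 2·3^0 + 1·3^1
  c_8 = 6 = 0·3^0 + 2·3^1
p-restricted factor λ_0 = (0, 2, 0, 0, 0, 2, 2, 0)
p-restricted factor λ_1 = (0, 1, 1, 1, 2, 0, 1, 2)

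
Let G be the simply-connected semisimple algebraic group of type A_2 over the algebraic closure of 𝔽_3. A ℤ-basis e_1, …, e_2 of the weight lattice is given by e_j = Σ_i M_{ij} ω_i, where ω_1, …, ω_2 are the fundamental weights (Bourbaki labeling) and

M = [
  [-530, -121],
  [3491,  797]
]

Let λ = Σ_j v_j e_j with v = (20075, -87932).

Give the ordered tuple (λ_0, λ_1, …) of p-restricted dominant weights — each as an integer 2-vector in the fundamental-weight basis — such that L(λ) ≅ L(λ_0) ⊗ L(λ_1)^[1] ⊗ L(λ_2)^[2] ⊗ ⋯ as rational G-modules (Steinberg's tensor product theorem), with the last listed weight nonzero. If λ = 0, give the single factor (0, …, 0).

((1, 0), (1, 1), (2, 2))

ω-coordinates c = M·v, v = (20075, -87932):
  c_1 = (-530)·(20075) + (-121)·(-87932) = 22
  c_2 = (3491)·(20075) + (797)·(-87932) = 21
Writing each c_i in base p = 3:
  c_1 = 22 = 1·3^0 + 1·3^1 + 2·3^2
  c_2 = 21 = 0·3^0 + 1·3^1 + 2·3^2
Factor λ_0 = (1, 0)
Factor λ_1 = (1, 1)
Factor λ_2 = (2, 2)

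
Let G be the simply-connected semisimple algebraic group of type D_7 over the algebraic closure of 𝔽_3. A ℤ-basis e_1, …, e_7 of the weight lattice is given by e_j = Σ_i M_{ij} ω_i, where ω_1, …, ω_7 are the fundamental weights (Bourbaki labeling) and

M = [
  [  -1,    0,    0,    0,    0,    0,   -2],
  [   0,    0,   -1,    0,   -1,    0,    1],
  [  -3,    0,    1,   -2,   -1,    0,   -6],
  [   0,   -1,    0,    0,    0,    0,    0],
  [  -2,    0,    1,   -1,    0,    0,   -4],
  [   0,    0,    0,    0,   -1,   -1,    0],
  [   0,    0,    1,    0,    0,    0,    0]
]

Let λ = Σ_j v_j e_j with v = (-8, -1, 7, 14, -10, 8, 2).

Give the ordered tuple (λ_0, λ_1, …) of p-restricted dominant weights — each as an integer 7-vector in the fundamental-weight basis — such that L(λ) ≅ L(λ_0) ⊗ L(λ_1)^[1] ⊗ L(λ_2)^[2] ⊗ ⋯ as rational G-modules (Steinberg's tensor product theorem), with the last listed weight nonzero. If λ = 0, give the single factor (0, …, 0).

((1, 2, 1, 1, 1, 2, 1), (1, 1, 0, 0, 0, 0, 2))

ω-coordinates c = M·v, v = (-8, -1, 7, 14, -10, 8, 2):
  c_1 = -1*-8 + 0*-1 + 0*7 + 0*14 + 0*-10 + 0*8 + -2*2 = 4
  c_2 = 0*-8 + 0*-1 + -1*7 + 0*14 + -1*-10 + 0*8 + 1*2 = 5
  c_3 = -3*-8 + 0*-1 + 1*7 + -2*14 + -1*-10 + 0*8 + -6*2 = 1
  c_4 = 0*-8 + -1*-1 + 0*7 + 0*14 + 0*-10 + 0*8 + 0*2 = 1
  c_5 = -2*-8 + 0*-1 + 1*7 + -1*14 + 0*-10 + 0*8 + -4*2 = 1
  c_6 = 0*-8 + 0*-1 + 0*7 + 0*14 + -1*-10 + -1*8 + 0*2 = 2
  c_7 = 0*-8 + 0*-1 + 1*7 + 0*14 + 0*-10 + 0*8 + 0*2 = 7
Expand coordinatewise in base 3:
  c_1 = 4 = 1·3^0 + 1·3^1
  c_2 = 5 = 2·3^0 + 1·3^1
  c_3 = 1 = 1·3^0
  c_4 = 1 = 1·3^0
  c_5 = 1 = 1·3^0
  c_6 = 2 = 2·3^0
  c_7 = 7 = 1·3^0 + 2·3^1
p-restricted factor λ_0 = (1, 2, 1, 1, 1, 2, 1)
p-restricted factor λ_1 = (1, 1, 0, 0, 0, 0, 2)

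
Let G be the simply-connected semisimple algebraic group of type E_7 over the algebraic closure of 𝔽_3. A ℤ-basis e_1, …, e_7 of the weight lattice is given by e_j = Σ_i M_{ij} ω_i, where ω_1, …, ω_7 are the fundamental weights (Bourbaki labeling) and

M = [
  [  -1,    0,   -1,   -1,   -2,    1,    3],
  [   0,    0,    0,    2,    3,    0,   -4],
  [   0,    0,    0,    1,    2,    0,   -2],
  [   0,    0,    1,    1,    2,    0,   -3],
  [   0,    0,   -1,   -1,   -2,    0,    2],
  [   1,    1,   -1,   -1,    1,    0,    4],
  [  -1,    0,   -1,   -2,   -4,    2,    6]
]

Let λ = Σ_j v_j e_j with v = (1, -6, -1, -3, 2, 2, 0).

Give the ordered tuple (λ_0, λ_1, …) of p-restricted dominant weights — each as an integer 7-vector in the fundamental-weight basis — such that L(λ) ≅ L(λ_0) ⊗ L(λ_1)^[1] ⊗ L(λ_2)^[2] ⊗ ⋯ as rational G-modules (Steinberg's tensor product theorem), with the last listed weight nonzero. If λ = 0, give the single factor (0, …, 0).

((1, 0, 1, 0, 0, 1, 2),)

ω-coordinates c = M·v, v = (1, -6, -1, -3, 2, 2, 0):
  c_1 = (-1)·(1) + (0)·(-6) + (-1)·(-1) + (-1)·(-3) + (-2)·(2) + 1·2 + 3·0 = 1
  c_2 = 0·1 + (0)·(-6) + (0)·(-1) + (2)·(-3) + 3·2 + 0·2 + (-4)·(0) = 0
  c_3 = 0·1 + (0)·(-6) + (0)·(-1) + (1)·(-3) + 2·2 + 0·2 + (-2)·(0) = 1
  c_4 = 0·1 + (0)·(-6) + (1)·(-1) + (1)·(-3) + 2·2 + 0·2 + (-3)·(0) = 0
  c_5 = 0·1 + (0)·(-6) + (-1)·(-1) + (-1)·(-3) + (-2)·(2) + 0·2 + 2·0 = 0
  c_6 = 1·1 + (1)·(-6) + (-1)·(-1) + (-1)·(-3) + 1·2 + 0·2 + 4·0 = 1
  c_7 = (-1)·(1) + (0)·(-6) + (-1)·(-1) + (-2)·(-3) + (-4)·(2) + 2·2 + 6·0 = 2
Base-3 expansion of each c_i:
  c_1 = 1 = 1·3^0
  c_2 = 0
  c_3 = 1 = 1·3^0
  c_4 = 0
  c_5 = 0
  c_6 = 1 = 1·3^0
  c_7 = 2 = 2·3^0
Factor λ_0 = (1, 0, 1, 0, 0, 1, 2)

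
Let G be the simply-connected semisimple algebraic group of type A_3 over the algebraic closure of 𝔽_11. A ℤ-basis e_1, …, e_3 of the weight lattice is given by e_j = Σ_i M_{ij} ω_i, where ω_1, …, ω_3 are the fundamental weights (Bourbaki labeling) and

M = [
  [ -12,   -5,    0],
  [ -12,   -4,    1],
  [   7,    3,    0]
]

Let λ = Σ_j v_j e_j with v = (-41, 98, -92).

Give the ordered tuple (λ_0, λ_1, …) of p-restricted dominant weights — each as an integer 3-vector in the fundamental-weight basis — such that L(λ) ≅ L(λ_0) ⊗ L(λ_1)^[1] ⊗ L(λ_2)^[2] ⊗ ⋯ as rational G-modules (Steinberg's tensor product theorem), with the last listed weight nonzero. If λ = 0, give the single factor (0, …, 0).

In the fundamental-weight basis, λ has coordinates c = M·v (v = (-41, 98, -92)):
  c_1 = (-12)·(-41) + (-5)·(98) + (0)·(-92) = 2
  c_2 = (-12)·(-41) + (-4)·(98) + (1)·(-92) = 8
  c_3 = (7)·(-41) + 3·98 + (0)·(-92) = 7
Expand coordinatewise in base 11:
  c_1 = 2 = 2·11^0
  c_2 = 8 = 8·11^0
  c_3 = 7 = 7·11^0
p-restricted factor λ_0 = (2, 8, 7)

((2, 8, 7),)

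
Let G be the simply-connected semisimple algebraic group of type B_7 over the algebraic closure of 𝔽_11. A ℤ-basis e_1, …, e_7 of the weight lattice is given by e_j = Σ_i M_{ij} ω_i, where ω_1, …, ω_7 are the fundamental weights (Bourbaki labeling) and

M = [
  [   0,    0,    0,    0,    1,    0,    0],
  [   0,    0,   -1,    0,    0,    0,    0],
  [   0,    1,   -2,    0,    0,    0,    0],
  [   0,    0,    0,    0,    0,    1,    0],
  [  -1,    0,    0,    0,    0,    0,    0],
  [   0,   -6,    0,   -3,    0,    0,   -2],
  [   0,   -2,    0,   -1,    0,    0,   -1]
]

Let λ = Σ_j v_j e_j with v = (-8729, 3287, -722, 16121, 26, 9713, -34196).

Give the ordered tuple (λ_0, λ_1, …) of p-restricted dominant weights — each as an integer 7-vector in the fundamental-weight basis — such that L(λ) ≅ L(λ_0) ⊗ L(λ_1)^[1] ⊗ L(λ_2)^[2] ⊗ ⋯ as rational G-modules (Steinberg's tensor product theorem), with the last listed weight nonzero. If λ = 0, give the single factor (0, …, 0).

((4, 7, 1, 0, 6, 10, 6), (2, 10, 1, 3, 1, 5, 0), (0, 5, 6, 3, 6, 2, 7), (0, 0, 3, 7, 6, 0, 8))

Converting to the ω-basis (c_i = row i of M dotted with v = (-8729, 3287, -722, 16121, 26, 9713, -34196)):
  c_1 = (0)·(-8729) + 0·3287 + (0)·(-722) + 0·16121 + 1·26 + 0·9713 + (0)·(-34196) = 26
  c_2 = (0)·(-8729) + 0·3287 + (-1)·(-722) + 0·16121 + 0·26 + 0·9713 + (0)·(-34196) = 722
  c_3 = (0)·(-8729) + 1·3287 + (-2)·(-722) + 0·16121 + 0·26 + 0·9713 + (0)·(-34196) = 4731
  c_4 = (0)·(-8729) + 0·3287 + (0)·(-722) + 0·16121 + 0·26 + 1·9713 + (0)·(-34196) = 9713
  c_5 = (-1)·(-8729) + 0·3287 + (0)·(-722) + 0·16121 + 0·26 + 0·9713 + (0)·(-34196) = 8729
  c_6 = (0)·(-8729) + (-6)·(3287) + (0)·(-722) + (-3)·(16121) + 0·26 + 0·9713 + (-2)·(-34196) = 307
  c_7 = (0)·(-8729) + (-2)·(3287) + (0)·(-722) + (-1)·(16121) + 0·26 + 0·9713 + (-1)·(-34196) = 11501
Base-11 expansion of each c_i:
  c_1 = 26 = 4·11^0 + 2·11^1
  c_2 = 722 = 7·11^0 + 10·11^1 + 5·11^2
  c_3 = 4731 = 1·11^0 + 1·11^1 + 6·11^2 + 3·11^3
  c_4 = 9713 = 0·11^0 + 3·11^1 + 3·11^2 + 7·11^3
  c_5 = 8729 = 6·11^0 + 1·11^1 + 6·11^2 + 6·11^3
  c_6 = 307 = 10·11^0 + 5·11^1 + 2·11^2
  c_7 = 11501 = 6·11^0 + 0·11^1 + 7·11^2 + 8·11^3
p-restricted factor λ_0 = (4, 7, 1, 0, 6, 10, 6)
p-restricted factor λ_1 = (2, 10, 1, 3, 1, 5, 0)
p-restricted factor λ_2 = (0, 5, 6, 3, 6, 2, 7)
p-restricted factor λ_3 = (0, 0, 3, 7, 6, 0, 8)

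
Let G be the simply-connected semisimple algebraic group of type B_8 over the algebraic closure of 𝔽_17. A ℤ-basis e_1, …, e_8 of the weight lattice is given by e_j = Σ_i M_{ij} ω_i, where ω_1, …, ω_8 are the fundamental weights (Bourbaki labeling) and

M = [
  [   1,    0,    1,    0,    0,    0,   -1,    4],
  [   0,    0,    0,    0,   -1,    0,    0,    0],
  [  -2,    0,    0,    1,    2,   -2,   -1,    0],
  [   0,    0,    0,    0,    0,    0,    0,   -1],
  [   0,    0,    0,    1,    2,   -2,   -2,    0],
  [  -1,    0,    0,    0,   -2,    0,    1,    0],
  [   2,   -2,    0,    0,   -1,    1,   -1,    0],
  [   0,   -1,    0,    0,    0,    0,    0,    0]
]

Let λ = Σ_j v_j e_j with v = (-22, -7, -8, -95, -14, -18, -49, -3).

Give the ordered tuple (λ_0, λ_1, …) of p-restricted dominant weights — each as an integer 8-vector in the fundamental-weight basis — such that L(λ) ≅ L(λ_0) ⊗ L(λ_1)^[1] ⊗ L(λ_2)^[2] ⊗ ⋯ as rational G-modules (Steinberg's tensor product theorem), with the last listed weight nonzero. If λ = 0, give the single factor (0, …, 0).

ω-coordinates c = M·v, v = (-22, -7, -8, -95, -14, -18, -49, -3):
  c_1 = (1)·(-22) + (0)·(-7) + (1)·(-8) + (0)·(-95) + (0)·(-14) + (0)·(-18) + (-1)·(-49) + (4)·(-3) = 7
  c_2 = (0)·(-22) + (0)·(-7) + (0)·(-8) + (0)·(-95) + (-1)·(-14) + (0)·(-18) + (0)·(-49) + (0)·(-3) = 14
  c_3 = (-2)·(-22) + (0)·(-7) + (0)·(-8) + (1)·(-95) + (2)·(-14) + (-2)·(-18) + (-1)·(-49) + (0)·(-3) = 6
  c_4 = (0)·(-22) + (0)·(-7) + (0)·(-8) + (0)·(-95) + (0)·(-14) + (0)·(-18) + (0)·(-49) + (-1)·(-3) = 3
  c_5 = (0)·(-22) + (0)·(-7) + (0)·(-8) + (1)·(-95) + (2)·(-14) + (-2)·(-18) + (-2)·(-49) + (0)·(-3) = 11
  c_6 = (-1)·(-22) + (0)·(-7) + (0)·(-8) + (0)·(-95) + (-2)·(-14) + (0)·(-18) + (1)·(-49) + (0)·(-3) = 1
  c_7 = (2)·(-22) + (-2)·(-7) + (0)·(-8) + (0)·(-95) + (-1)·(-14) + (1)·(-18) + (-1)·(-49) + (0)·(-3) = 15
  c_8 = (0)·(-22) + (-1)·(-7) + (0)·(-8) + (0)·(-95) + (0)·(-14) + (0)·(-18) + (0)·(-49) + (0)·(-3) = 7
Writing each c_i in base p = 17:
  c_1 = 7 = 7·17^0
  c_2 = 14 = 14·17^0
  c_3 = 6 = 6·17^0
  c_4 = 3 = 3·17^0
  c_5 = 11 = 11·17^0
  c_6 = 1 = 1·17^0
  c_7 = 15 = 15·17^0
  c_8 = 7 = 7·17^0
Factor λ_0 = (7, 14, 6, 3, 11, 1, 15, 7)

((7, 14, 6, 3, 11, 1, 15, 7),)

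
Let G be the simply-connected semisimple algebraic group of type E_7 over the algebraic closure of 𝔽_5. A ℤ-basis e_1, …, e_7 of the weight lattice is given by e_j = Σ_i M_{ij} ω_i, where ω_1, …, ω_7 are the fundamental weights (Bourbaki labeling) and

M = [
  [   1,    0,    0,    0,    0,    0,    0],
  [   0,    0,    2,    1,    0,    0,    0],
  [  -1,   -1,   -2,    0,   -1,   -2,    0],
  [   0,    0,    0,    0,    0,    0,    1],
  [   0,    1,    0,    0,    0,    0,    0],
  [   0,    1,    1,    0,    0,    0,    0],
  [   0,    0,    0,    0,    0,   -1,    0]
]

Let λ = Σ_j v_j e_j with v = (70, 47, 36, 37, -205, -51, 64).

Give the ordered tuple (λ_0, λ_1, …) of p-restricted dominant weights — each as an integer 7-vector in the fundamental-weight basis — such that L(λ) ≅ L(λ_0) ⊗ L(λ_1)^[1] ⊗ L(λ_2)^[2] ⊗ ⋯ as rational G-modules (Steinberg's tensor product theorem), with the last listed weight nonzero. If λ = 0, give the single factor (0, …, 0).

((0, 4, 3, 4, 2, 3, 1), (4, 1, 3, 2, 4, 1, 0), (2, 4, 4, 2, 1, 3, 2))

Change of basis e → ω: c = M·v where v = (70, 47, 36, 37, -205, -51, 64):
  c_1 = 1*70 + 0*47 + 0*36 + 0*37 + 0*-205 + 0*-51 + 0*64 = 70
  c_2 = 0*70 + 0*47 + 2*36 + 1*37 + 0*-205 + 0*-51 + 0*64 = 109
  c_3 = -1*70 + -1*47 + -2*36 + 0*37 + -1*-205 + -2*-51 + 0*64 = 118
  c_4 = 0*70 + 0*47 + 0*36 + 0*37 + 0*-205 + 0*-51 + 1*64 = 64
  c_5 = 0*70 + 1*47 + 0*36 + 0*37 + 0*-205 + 0*-51 + 0*64 = 47
  c_6 = 0*70 + 1*47 + 1*36 + 0*37 + 0*-205 + 0*-51 + 0*64 = 83
  c_7 = 0*70 + 0*47 + 0*36 + 0*37 + 0*-205 + -1*-51 + 0*64 = 51
Base-5 expansion of each c_i:
  c_1 = 70 = 0·5^0 + 4·5^1 + 2·5^2
  c_2 = 109 = 4·5^0 + 1·5^1 + 4·5^2
  c_3 = 118 = 3·5^0 + 3·5^1 + 4·5^2
  c_4 = 64 = 4·5^0 + 2·5^1 + 2·5^2
  c_5 = 47 = 2·5^0 + 4·5^1 + 1·5^2
  c_6 = 83 = 3·5^0 + 1·5^1 + 3·5^2
  c_7 = 51 = 1·5^0 + 0·5^1 + 2·5^2
Factor λ_0 = (0, 4, 3, 4, 2, 3, 1)
Factor λ_1 = (4, 1, 3, 2, 4, 1, 0)
Factor λ_2 = (2, 4, 4, 2, 1, 3, 2)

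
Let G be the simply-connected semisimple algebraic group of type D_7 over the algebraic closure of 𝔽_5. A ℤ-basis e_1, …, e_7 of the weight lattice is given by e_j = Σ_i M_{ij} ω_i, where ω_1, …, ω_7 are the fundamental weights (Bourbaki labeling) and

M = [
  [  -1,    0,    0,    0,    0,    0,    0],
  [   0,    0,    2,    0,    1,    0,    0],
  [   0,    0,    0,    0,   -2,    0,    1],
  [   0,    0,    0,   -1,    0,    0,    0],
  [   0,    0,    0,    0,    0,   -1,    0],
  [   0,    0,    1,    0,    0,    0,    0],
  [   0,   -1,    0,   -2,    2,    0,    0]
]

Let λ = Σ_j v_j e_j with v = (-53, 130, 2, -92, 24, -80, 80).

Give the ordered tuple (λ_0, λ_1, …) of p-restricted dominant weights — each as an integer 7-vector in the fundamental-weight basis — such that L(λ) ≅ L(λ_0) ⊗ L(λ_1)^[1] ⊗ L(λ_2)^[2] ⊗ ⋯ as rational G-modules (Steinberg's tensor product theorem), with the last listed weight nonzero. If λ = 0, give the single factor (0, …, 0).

((3, 3, 2, 2, 0, 2, 2), (0, 0, 1, 3, 1, 0, 0), (2, 1, 1, 3, 3, 0, 4))

ω-coordinates c = M·v, v = (-53, 130, 2, -92, 24, -80, 80):
  c_1 = (-1)·(-53) + (0)·(130) + (0)·(2) + (0)·(-92) + (0)·(24) + (0)·(-80) + (0)·(80) = 53
  c_2 = (0)·(-53) + (0)·(130) + (2)·(2) + (0)·(-92) + (1)·(24) + (0)·(-80) + (0)·(80) = 28
  c_3 = (0)·(-53) + (0)·(130) + (0)·(2) + (0)·(-92) + (-2)·(24) + (0)·(-80) + (1)·(80) = 32
  c_4 = (0)·(-53) + (0)·(130) + (0)·(2) + (-1)·(-92) + (0)·(24) + (0)·(-80) + (0)·(80) = 92
  c_5 = (0)·(-53) + (0)·(130) + (0)·(2) + (0)·(-92) + (0)·(24) + (-1)·(-80) + (0)·(80) = 80
  c_6 = (0)·(-53) + (0)·(130) + (1)·(2) + (0)·(-92) + (0)·(24) + (0)·(-80) + (0)·(80) = 2
  c_7 = (0)·(-53) + (-1)·(130) + (0)·(2) + (-2)·(-92) + (2)·(24) + (0)·(-80) + (0)·(80) = 102
Expand coordinatewise in base 5:
  c_1 = 53 = 3·5^0 + 0·5^1 + 2·5^2
  c_2 = 28 = 3·5^0 + 0·5^1 + 1·5^2
  c_3 = 32 = 2·5^0 + 1·5^1 + 1·5^2
  c_4 = 92 = 2·5^0 + 3·5^1 + 3·5^2
  c_5 = 80 = 0·5^0 + 1·5^1 + 3·5^2
  c_6 = 2 = 2·5^0
  c_7 = 102 = 2·5^0 + 0·5^1 + 4·5^2
Factor λ_0 = (3, 3, 2, 2, 0, 2, 2)
Factor λ_1 = (0, 0, 1, 3, 1, 0, 0)
Factor λ_2 = (2, 1, 1, 3, 3, 0, 4)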